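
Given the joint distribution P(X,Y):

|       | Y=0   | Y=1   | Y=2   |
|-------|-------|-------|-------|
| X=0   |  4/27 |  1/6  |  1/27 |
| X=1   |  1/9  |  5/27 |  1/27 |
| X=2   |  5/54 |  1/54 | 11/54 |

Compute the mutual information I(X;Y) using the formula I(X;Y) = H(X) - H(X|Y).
0.2718 bits

I(X;Y) = H(X) - H(X|Y)

Marginal of X (row sums):
  P(X=0) = 4/27 + 1/6 + 1/27 = 19/54
  P(X=1) = 1/9 + 5/27 + 1/27 = 1/3
  P(X=2) = 5/54 + 1/54 + 11/54 = 17/54
H(X) = -[(19/54)·log₂(19/54) + (1/3)·log₂(1/3) + (17/54)·log₂(17/54)]
  = 0.53023 + 0.52832 + 0.52493 = 1.5835 bits

Marginal of Y (column sums):
  P(Y=0) = 4/27 + 1/9 + 5/54 = 19/54
  P(Y=1) = 1/6 + 5/27 + 1/54 = 10/27
  P(Y=2) = 1/27 + 1/27 + 11/54 = 5/18
H(X|Y) = Σ_y P(y)·H(X|Y=y):
  Y=0: P(Y=0) = 19/54, P(X|Y=0) = (8/19, 6/19, 5/19) → H(X|Y=0) = 1.55743
  Y=1: P(Y=1) = 10/27, P(X|Y=1) = (9/20, 1/2, 1/20) → H(X|Y=1) = 1.23450
  Y=2: P(Y=2) = 5/18, P(X|Y=2) = (2/15, 2/15, 11/15) → H(X|Y=2) = 1.10331
H(X|Y) = (19/54)·1.55743 + (10/27)·1.23450 + (5/18)·1.10331 = 1.3117 bits

I(X;Y) = H(X) - H(X|Y) = 1.5835 - 1.3117 = 0.2718 bits

Cross-check via I(X;Y) = H(X) + H(Y) - H(X,Y): computing H(Y) from the column sums and H(X,Y) from the 9 cells in the same way gives H(Y) = 1.5743 bits and H(X,Y) = 2.8860 bits, so
I(X;Y) = 1.5835 + 1.5743 - 2.8860 = 0.2718 bits ✓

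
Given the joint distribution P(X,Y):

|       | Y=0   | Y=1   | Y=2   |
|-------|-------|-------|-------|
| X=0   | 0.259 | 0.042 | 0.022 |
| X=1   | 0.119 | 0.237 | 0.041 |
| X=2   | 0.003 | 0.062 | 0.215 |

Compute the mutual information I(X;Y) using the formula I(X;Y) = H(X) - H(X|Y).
0.5278 bits

I(X;Y) = H(X) - H(X|Y)

Marginal of X (row sums):
  P(X=0) = 0.259 + 0.042 + 0.022 = 0.323
  P(X=1) = 0.119 + 0.237 + 0.041 = 0.397
  P(X=2) = 0.003 + 0.062 + 0.215 = 0.280
H(X) = -[0.323·log₂(0.323) + 0.397·log₂(0.397) + 0.280·log₂(0.280)]
  = 0.52662 + 0.52912 + 0.51422 = 1.5700 bits

Marginal of Y (column sums):
  P(Y=0) = 0.259 + 0.119 + 0.003 = 0.381
  P(Y=1) = 0.042 + 0.237 + 0.062 = 0.341
  P(Y=2) = 0.022 + 0.041 + 0.215 = 0.278
H(X|Y) = Σ_y P(y)·H(X|Y=y):
  Y=0: P(Y=0) = 0.381, P(X|Y=0) = (259/381, 119/381, 1/127) → H(X|Y=0) = 0.95792
  Y=1: P(Y=1) = 0.341, P(X|Y=1) = (42/341, 237/341, 2/11) → H(X|Y=1) = 1.18410
  Y=2: P(Y=2) = 0.278, P(X|Y=2) = (11/139, 41/278, 215/278) → H(X|Y=2) = 0.98359
H(X|Y) = 0.381·0.95792 + 0.341·1.18410 + 0.278·0.98359 = 1.0422 bits

I(X;Y) = H(X) - H(X|Y) = 1.5700 - 1.0422 = 0.5278 bits

Cross-check via I(X;Y) = H(X) + H(Y) - H(X,Y): computing H(Y) from the column sums and H(X,Y) from the 9 cells in the same way gives H(Y) = 1.5731 bits and H(X,Y) = 2.6153 bits, so
I(X;Y) = 1.5700 + 1.5731 - 2.6153 = 0.5278 bits ✓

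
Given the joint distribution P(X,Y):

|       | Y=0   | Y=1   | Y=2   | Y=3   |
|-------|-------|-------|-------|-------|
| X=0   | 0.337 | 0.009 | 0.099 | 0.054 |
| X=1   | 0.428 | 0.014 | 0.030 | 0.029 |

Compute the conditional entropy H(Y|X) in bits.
1.0578 bits

H(Y|X) = H(X,Y) - H(X)

H(X,Y) = -Σ_{x,y} P(x,y) log₂ P(x,y). Per-cell terms -P(x,y)·log₂P(x,y):
  X=0: 0.5288, 0.0612, 0.3303, 0.2274
  X=1: 0.5240, 0.0862, 0.1518, 0.1481
Sum of the 8 terms: H(X,Y) = 2.0578 bits

Marginal of X (row sums):
  P(X=0) = 0.337 + 0.009 + 0.099 + 0.054 = 0.499
  P(X=1) = 0.428 + 0.014 + 0.030 + 0.029 = 0.501
H(X) = -[0.499·log₂(0.499) + 0.501·log₂(0.501)]
  = 0.5004 + 0.4996 = 1.0000 bits

H(Y|X) = H(X,Y) - H(X) = 2.0578 - 1.0000 = 1.0578 bits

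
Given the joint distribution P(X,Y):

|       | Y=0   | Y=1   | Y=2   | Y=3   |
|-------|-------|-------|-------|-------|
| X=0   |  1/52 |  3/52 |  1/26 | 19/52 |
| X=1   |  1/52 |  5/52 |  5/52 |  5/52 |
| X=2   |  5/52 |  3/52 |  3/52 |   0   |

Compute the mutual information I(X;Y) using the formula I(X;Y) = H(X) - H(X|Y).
0.3985 bits

I(X;Y) = H(X) - H(X|Y)

Marginal of X (row sums):
  P(X=0) = 1/52 + 3/52 + 1/26 + 19/52 = 25/52
  P(X=1) = 1/52 + 5/52 + 5/52 + 5/52 = 4/13
  P(X=2) = 5/52 + 3/52 + 3/52 + 0 = 11/52
H(X) = -[(25/52)·log₂(25/52) + (4/13)·log₂(4/13) + (11/52)·log₂(11/52)]
  = 0.50797 + 0.52321 + 0.47406 = 1.5052 bits

Marginal of Y (column sums):
  P(Y=0) = 1/52 + 1/52 + 5/52 = 7/52
  P(Y=1) = 3/52 + 5/52 + 3/52 = 11/52
  P(Y=2) = 1/26 + 5/52 + 3/52 = 5/26
  P(Y=3) = 19/52 + 5/52 + 0 = 6/13
H(X|Y) = Σ_y P(y)·H(X|Y=y):
  Y=0: P(Y=0) = 7/52, P(X|Y=0) = (1/7, 1/7, 5/7) → H(X|Y=0) = 1.14883
  Y=1: P(Y=1) = 11/52, P(X|Y=1) = (3/11, 5/11, 3/11) → H(X|Y=1) = 1.53948
  Y=2: P(Y=2) = 5/26, P(X|Y=2) = (1/5, 1/2, 3/10) → H(X|Y=2) = 1.48548
  Y=3: P(Y=3) = 6/13, P(X|Y=3) = (19/24, 5/24, 0) → H(X|Y=3) = 0.73828
H(X|Y) = (7/52)·1.14883 + (11/52)·1.53948 + (5/26)·1.48548 + (6/13)·0.73828 = 1.1067 bits

I(X;Y) = H(X) - H(X|Y) = 1.5052 - 1.1067 = 0.3985 bits

Cross-check via I(X;Y) = H(X) + H(Y) - H(X,Y): computing H(Y) from the column sums and H(X,Y) from the 12 cells in the same way gives H(Y) = 1.8358 bits and H(X,Y) = 2.9425 bits, so
I(X;Y) = 1.5052 + 1.8358 - 2.9425 = 0.3985 bits ✓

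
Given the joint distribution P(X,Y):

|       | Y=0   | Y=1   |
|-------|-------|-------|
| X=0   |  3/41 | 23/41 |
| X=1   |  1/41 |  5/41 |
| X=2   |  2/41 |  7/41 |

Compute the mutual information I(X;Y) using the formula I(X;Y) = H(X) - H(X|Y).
0.0105 bits

I(X;Y) = H(X) - H(X|Y)

Marginal of X (row sums):
  P(X=0) = 3/41 + 23/41 = 26/41
  P(X=1) = 1/41 + 5/41 = 6/41
  P(X=2) = 2/41 + 7/41 = 9/41
H(X) = -[(26/41)·log₂(26/41) + (6/41)·log₂(6/41) + (9/41)·log₂(9/41)]
  = 0.416705 + 0.405745 + 0.480211 = 1.302661 bits

Marginal of Y (column sums):
  P(Y=0) = 3/41 + 1/41 + 2/41 = 6/41
  P(Y=1) = 23/41 + 5/41 + 7/41 = 35/41
H(X|Y) = Σ_y P(y)·H(X|Y=y):
  Y=0: P(Y=0) = 6/41, P(X|Y=0) = (1/2, 1/6, 1/3) → H(X|Y=0) = 1.459148
  Y=1: P(Y=1) = 35/41, P(X|Y=1) = (23/35, 1/7, 1/5) → H(X|Y=1) = 1.263482
H(X|Y) = (6/41)·1.459148 + (35/41)·1.263482 = 1.292116 bits

I(X;Y) = H(X) - H(X|Y) = 1.302661 - 1.292116 = 0.0105 bits

Cross-check via I(X;Y) = H(X) + H(Y) - H(X,Y): computing H(Y) from the column sums and H(X,Y) from the 6 cells in the same way gives H(Y) = 0.600609 bits and H(X,Y) = 1.892724 bits, so
I(X;Y) = 1.302661 + 0.600609 - 1.892724 = 0.0105 bits ✓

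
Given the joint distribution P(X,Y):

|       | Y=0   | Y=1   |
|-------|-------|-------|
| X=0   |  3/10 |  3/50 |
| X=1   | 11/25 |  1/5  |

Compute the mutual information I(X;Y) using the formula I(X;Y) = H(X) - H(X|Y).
0.0193 bits

I(X;Y) = H(X) - H(X|Y)

Marginal of X (row sums):
  P(X=0) = 3/10 + 3/50 = 9/25
  P(X=1) = 11/25 + 1/5 = 16/25
H(X) = -[(9/25)·log₂(9/25) + (16/25)·log₂(16/25)]
  = 0.530615 + 0.412068 = 0.94268 bits

Marginal of Y (column sums):
  P(Y=0) = 3/10 + 11/25 = 37/50
  P(Y=1) = 3/50 + 1/5 = 13/50
H(X|Y) = Σ_y P(y)·H(X|Y=y):
  Y=0: P(Y=0) = 37/50, P(X|Y=0) = (15/37, 22/37) → H(X|Y=0) = 0.974025
  Y=1: P(Y=1) = 13/50, P(X|Y=1) = (3/13, 10/13) → H(X|Y=1) = 0.779350
H(X|Y) = (37/50)·0.974025 + (13/50)·0.779350 = 0.92341 bits

I(X;Y) = H(X) - H(X|Y) = 0.94268 - 0.92341 = 0.0193 bits

Cross-check via I(X;Y) = H(X) + H(Y) - H(X,Y): computing H(Y) from the column sums and H(X,Y) from the 4 cells in the same way gives H(Y) = 0.82675 bits and H(X,Y) = 1.75016 bits, so
I(X;Y) = 0.94268 + 0.82675 - 1.75016 = 0.0193 bits ✓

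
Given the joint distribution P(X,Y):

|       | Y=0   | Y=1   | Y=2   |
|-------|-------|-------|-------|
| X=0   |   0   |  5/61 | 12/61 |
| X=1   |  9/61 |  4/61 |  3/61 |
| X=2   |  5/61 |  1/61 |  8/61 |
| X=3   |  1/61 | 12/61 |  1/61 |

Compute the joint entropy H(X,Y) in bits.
3.0694 bits

H(X,Y) = -Σ_{x,y} P(x,y) log₂ P(x,y). Per-cell terms -P(x,y)·log₂P(x,y):
  X=0: 0.0000, 0.2958, 0.4615
  X=1: 0.4073, 0.2578, 0.2137
  X=2: 0.2958, 0.0972, 0.3844
  X=3: 0.0972, 0.4615, 0.0972
  (cells with P = 0 contribute 0)
Sum of the 12 terms: H(X,Y) = 3.0694 bits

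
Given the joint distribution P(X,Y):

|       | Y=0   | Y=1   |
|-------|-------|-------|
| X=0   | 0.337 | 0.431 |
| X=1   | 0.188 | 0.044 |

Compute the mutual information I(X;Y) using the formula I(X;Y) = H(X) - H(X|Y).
0.0759 bits

I(X;Y) = H(X) - H(X|Y)

Marginal of X (row sums):
  P(X=0) = 0.337 + 0.431 = 0.768
  P(X=1) = 0.188 + 0.044 = 0.232
H(X) = -[0.768·log₂(0.768) + 0.232·log₂(0.232)]
  = 0.29247 + 0.48901 = 0.78148 bits

Marginal of Y (column sums):
  P(Y=0) = 0.337 + 0.188 = 0.525
  P(Y=1) = 0.431 + 0.044 = 0.475
H(X|Y) = Σ_y P(y)·H(X|Y=y):
  Y=0: P(Y=0) = 0.525, P(X|Y=0) = (337/525, 188/525) → H(X|Y=0) = 0.94109
  Y=1: P(Y=1) = 0.475, P(X|Y=1) = (431/475, 44/475) → H(X|Y=1) = 0.44519
H(X|Y) = 0.525·0.94109 + 0.475·0.44519 = 0.70554 bits

I(X;Y) = H(X) - H(X|Y) = 0.78148 - 0.70554 = 0.0759 bits

Cross-check via I(X;Y) = H(X) + H(Y) - H(X,Y): computing H(Y) from the column sums and H(X,Y) from the 4 cells in the same way gives H(Y) = 0.99820 bits and H(X,Y) = 1.70374 bits, so
I(X;Y) = 0.78148 + 0.99820 - 1.70374 = 0.0759 bits ✓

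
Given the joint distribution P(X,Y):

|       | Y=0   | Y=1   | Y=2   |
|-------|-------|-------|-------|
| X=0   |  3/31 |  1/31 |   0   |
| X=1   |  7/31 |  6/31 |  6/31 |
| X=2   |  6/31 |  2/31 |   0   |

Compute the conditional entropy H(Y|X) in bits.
1.2831 bits

H(Y|X) = H(X,Y) - H(X)

H(X,Y) = -Σ_{x,y} P(x,y) log₂ P(x,y). Per-cell terms -P(x,y)·log₂P(x,y):
  X=0: 0.326055, 0.159813, 0.000000
  X=1: 0.484771, 0.458561, 0.458561
  X=2: 0.458561, 0.255109, 0.000000
  (cells with P = 0 contribute 0)
Sum of the 9 terms: H(X,Y) = 2.60143 bits

Marginal of X (row sums):
  P(X=0) = 3/31 + 1/31 + 0 = 4/31
  P(X=1) = 7/31 + 6/31 + 6/31 = 19/31
  P(X=2) = 6/31 + 2/31 + 0 = 8/31
H(X) = -[(4/31)·log₂(4/31) + (19/31)·log₂(19/31) + (8/31)·log₂(8/31)]
  = 0.381187 + 0.432874 + 0.504309 = 1.31837 bits

H(Y|X) = H(X,Y) - H(X) = 2.60143 - 1.31837 = 1.2831 bits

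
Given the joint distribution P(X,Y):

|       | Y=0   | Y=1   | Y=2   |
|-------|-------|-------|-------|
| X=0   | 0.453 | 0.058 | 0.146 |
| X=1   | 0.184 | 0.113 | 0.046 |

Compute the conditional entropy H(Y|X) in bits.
1.2426 bits

H(Y|X) = H(X,Y) - H(X)

H(X,Y) = -Σ_{x,y} P(x,y) log₂ P(x,y). Per-cell terms -P(x,y)·log₂P(x,y):
  X=0: 0.517515, 0.238253, 0.405290
  X=1: 0.449369, 0.355453, 0.204342
Sum of the 6 terms: H(X,Y) = 2.17022 bits

Marginal of X (row sums):
  P(X=0) = 0.453 + 0.058 + 0.146 = 0.657
  P(X=1) = 0.184 + 0.113 + 0.046 = 0.343
H(X) = -[0.657·log₂(0.657) + 0.343·log₂(0.343)]
  = 0.398165 + 0.529496 = 0.92766 bits

H(Y|X) = H(X,Y) - H(X) = 2.17022 - 0.92766 = 1.2426 bits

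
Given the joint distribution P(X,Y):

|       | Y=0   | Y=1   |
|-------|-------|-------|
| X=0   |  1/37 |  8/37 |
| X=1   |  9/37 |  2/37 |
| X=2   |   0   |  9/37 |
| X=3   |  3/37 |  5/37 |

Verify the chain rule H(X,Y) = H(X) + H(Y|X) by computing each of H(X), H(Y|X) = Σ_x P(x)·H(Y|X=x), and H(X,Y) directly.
H(X) = 1.9902 bits, H(Y|X) = 0.5321 bits, H(X,Y) = 2.5223 bits

Marginal of X (row sums):
  P(X=0) = 1/37 + 8/37 = 9/37
  P(X=1) = 9/37 + 2/37 = 11/37
  P(X=2) = 0 + 9/37 = 9/37
  P(X=3) = 3/37 + 5/37 = 8/37
H(X) = -[(9/37)·log₂(9/37) + (11/37)·log₂(11/37) + (9/37)·log₂(9/37) + (8/37)·log₂(8/37)]
  = 0.4961 + 0.5203 + 0.4961 + 0.4777 = 1.9902 bits

H(Y|X) = Σ_x P(x)·H(Y|X=x):
  X=0: P(X=0) = 9/37, P(Y|X=0) = (1/9, 8/9) → H(Y|X=0) = 0.5033
  X=1: P(X=1) = 11/37, P(Y|X=1) = (9/11, 2/11) → H(Y|X=1) = 0.6840
  X=2: P(X=2) = 9/37, P(Y|X=2) = (0, 1) → H(Y|X=2) = 0.0000
  X=3: P(X=3) = 8/37, P(Y|X=3) = (3/8, 5/8) → H(Y|X=3) = 0.9544
H(Y|X) = (9/37)·0.5033 + (11/37)·0.6840 + (9/37)·0.0000 + (8/37)·0.9544 = 0.5321 bits

H(X,Y) = -Σ_{x,y} P(x,y) log₂ P(x,y). Per-cell terms -P(x,y)·log₂P(x,y):
  X=0: 0.1408, 0.4777
  X=1: 0.4961, 0.2275
  X=2: 0.0000, 0.4961
  X=3: 0.2939, 0.3902
  (cells with P = 0 contribute 0)
Sum of the 8 terms: H(X,Y) = 2.5223 bits

Chain rule check:
  H(X) + H(Y|X) = 1.9902 + 0.5321 = 2.5223 bits
  H(X,Y) = 2.5223 bits
✓ Chain rule verified.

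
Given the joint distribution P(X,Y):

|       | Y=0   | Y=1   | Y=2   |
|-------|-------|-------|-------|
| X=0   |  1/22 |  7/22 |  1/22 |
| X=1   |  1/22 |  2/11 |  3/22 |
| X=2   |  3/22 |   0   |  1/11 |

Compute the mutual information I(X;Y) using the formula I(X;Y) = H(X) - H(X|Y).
0.3617 bits

I(X;Y) = H(X) - H(X|Y)

Marginal of X (row sums):
  P(X=0) = 1/22 + 7/22 + 1/22 = 9/22
  P(X=1) = 1/22 + 2/11 + 3/22 = 4/11
  P(X=2) = 3/22 + 0 + 1/11 = 5/22
H(X) = -[(9/22)·log₂(9/22) + (4/11)·log₂(4/11) + (5/22)·log₂(5/22)]
  = 0.527525 + 0.530702 + 0.485796 = 1.54402 bits

Marginal of Y (column sums):
  P(Y=0) = 1/22 + 1/22 + 3/22 = 5/22
  P(Y=1) = 7/22 + 2/11 + 0 = 1/2
  P(Y=2) = 1/22 + 3/22 + 1/11 = 3/11
H(X|Y) = Σ_y P(y)·H(X|Y=y):
  Y=0: P(Y=0) = 5/22, P(X|Y=0) = (1/5, 1/5, 3/5) → H(X|Y=0) = 1.370951
  Y=1: P(Y=1) = 1/2, P(X|Y=1) = (7/11, 4/11, 0) → H(X|Y=1) = 0.945660
  Y=2: P(Y=2) = 3/11, P(X|Y=2) = (1/6, 1/2, 1/3) → H(X|Y=2) = 1.459148
H(X|Y) = (5/22)·1.370951 + (1/2)·0.945660 + (3/11)·1.459148 = 1.18236 bits

I(X;Y) = H(X) - H(X|Y) = 1.54402 - 1.18236 = 0.3617 bits

Cross-check via I(X;Y) = H(X) + H(Y) - H(X,Y): computing H(Y) from the column sums and H(X,Y) from the 9 cells in the same way gives H(Y) = 1.49702 bits and H(X,Y) = 2.67937 bits, so
I(X;Y) = 1.54402 + 1.49702 - 2.67937 = 0.3617 bits ✓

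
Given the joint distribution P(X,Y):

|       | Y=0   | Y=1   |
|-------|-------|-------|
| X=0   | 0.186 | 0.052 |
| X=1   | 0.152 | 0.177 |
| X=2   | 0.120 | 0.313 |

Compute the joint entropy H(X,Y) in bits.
2.4200 bits

H(X,Y) = -Σ_{x,y} P(x,y) log₂ P(x,y). Per-cell terms -P(x,y)·log₂P(x,y):
  X=0: 0.45135, 0.22180
  X=1: 0.41311, 0.44218
  X=2: 0.36707, 0.52451
Sum of the 6 terms: H(X,Y) = 2.4200 bits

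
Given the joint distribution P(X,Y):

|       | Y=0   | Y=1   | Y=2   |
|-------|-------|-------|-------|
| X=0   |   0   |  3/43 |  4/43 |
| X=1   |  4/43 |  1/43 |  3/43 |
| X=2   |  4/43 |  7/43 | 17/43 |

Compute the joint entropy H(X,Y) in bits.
2.5740 bits

H(X,Y) = -Σ_{x,y} P(x,y) log₂ P(x,y). Per-cell terms -P(x,y)·log₂P(x,y):
  X=0: 0.00000, 0.26800, 0.31872
  X=1: 0.31872, 0.12619, 0.26800
  X=2: 0.31872, 0.42633, 0.52929
  (cells with P = 0 contribute 0)
Sum of the 9 terms: H(X,Y) = 2.5740 bits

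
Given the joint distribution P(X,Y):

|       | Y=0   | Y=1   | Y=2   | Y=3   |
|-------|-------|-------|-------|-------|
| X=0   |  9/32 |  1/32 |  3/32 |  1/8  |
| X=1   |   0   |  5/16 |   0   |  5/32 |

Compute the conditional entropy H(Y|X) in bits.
1.3118 bits

H(Y|X) = H(X,Y) - H(X)

H(X,Y) = -Σ_{x,y} P(x,y) log₂ P(x,y). Per-cell terms -P(x,y)·log₂P(x,y):
  X=0: 0.51471, 0.15625, 0.32016, 0.37500
  X=1: 0.00000, 0.52440, 0.00000, 0.41845
  (cells with P = 0 contribute 0)
Sum of the 8 terms: H(X,Y) = 2.3090 bits

Marginal of X (row sums):
  P(X=0) = 9/32 + 1/32 + 3/32 + 1/8 = 17/32
  P(X=1) = 0 + 5/16 + 0 + 5/32 = 15/32
H(X) = -[(17/32)·log₂(17/32) + (15/32)·log₂(15/32)]
  = 0.48479 + 0.51240 = 0.9972 bits

H(Y|X) = H(X,Y) - H(X) = 2.3090 - 0.9972 = 1.3118 bits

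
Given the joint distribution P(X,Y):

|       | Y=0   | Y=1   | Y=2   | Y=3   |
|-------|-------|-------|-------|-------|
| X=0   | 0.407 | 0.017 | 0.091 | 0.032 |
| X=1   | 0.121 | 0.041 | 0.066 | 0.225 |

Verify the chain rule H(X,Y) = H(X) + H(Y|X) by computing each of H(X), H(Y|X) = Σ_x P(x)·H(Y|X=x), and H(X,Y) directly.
H(X) = 0.9936 bits, H(Y|X) = 1.4084 bits, H(X,Y) = 2.4020 bits

Marginal of X (row sums):
  P(X=0) = 0.407 + 0.017 + 0.091 + 0.032 = 0.547
  P(X=1) = 0.121 + 0.041 + 0.066 + 0.225 = 0.453
H(X) = -[0.547·log₂(0.547) + 0.453·log₂(0.453)]
  = 0.47610 + 0.51751 = 0.9936 bits

H(Y|X) = Σ_x P(x)·H(Y|X=x):
  X=0: P(X=0) = 0.547, P(Y|X=0) = (407/547, 17/547, 91/547, 32/547) → H(Y|X=0) = 1.14305
  X=1: P(X=1) = 0.453, P(Y|X=1) = (121/453, 41/453, 22/151, 75/151) → H(Y|X=1) = 1.72873
H(Y|X) = 0.547·1.14305 + 0.453·1.72873 = 1.4084 bits

H(X,Y) = -Σ_{x,y} P(x,y) log₂ P(x,y). Per-cell terms -P(x,y)·log₂P(x,y):
  X=0: 0.52784, 0.09993, 0.31468, 0.15891
  X=1: 0.36868, 0.18894, 0.25881, 0.48420
Sum of the 8 terms: H(X,Y) = 2.4020 bits

Chain rule check:
  H(X) + H(Y|X) = 0.9936 + 1.4084 = 2.4020 bits
  H(X,Y) = 2.4020 bits
✓ Chain rule verified.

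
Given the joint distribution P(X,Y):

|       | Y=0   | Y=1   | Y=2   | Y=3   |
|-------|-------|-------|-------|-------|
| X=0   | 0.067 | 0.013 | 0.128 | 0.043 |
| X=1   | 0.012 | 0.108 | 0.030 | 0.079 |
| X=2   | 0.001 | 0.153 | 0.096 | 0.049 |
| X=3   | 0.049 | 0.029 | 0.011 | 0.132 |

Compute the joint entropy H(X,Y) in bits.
3.5626 bits

H(X,Y) = -Σ_{x,y} P(x,y) log₂ P(x,y). Per-cell terms -P(x,y)·log₂P(x,y):
  X=0: 0.26128, 0.08145, 0.37962, 0.19520
  X=1: 0.07657, 0.34678, 0.15177, 0.28930
  X=2: 0.00997, 0.41438, 0.32456, 0.21320
  X=3: 0.21320, 0.14813, 0.07157, 0.38562
Sum of the 16 terms: H(X,Y) = 3.5626 bits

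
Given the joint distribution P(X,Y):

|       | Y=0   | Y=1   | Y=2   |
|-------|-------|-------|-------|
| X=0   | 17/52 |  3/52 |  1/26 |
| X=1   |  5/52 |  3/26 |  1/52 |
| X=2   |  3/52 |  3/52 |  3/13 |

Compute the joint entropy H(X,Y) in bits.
2.7025 bits

H(X,Y) = -Σ_{x,y} P(x,y) log₂ P(x,y). Per-cell terms -P(x,y)·log₂P(x,y):
  X=0: 0.5273, 0.2374, 0.1808
  X=1: 0.3249, 0.3595, 0.1096
  X=2: 0.2374, 0.2374, 0.4882
Sum of the 9 terms: H(X,Y) = 2.7025 bits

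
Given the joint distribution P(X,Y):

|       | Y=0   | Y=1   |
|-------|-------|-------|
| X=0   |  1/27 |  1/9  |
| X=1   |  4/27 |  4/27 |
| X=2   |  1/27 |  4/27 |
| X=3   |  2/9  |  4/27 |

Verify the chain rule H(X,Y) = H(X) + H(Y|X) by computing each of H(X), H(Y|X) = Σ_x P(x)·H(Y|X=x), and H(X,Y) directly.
H(X) = 1.9094 bits, H(Y|X) = 0.9098 bits, H(X,Y) = 2.8192 bits

Marginal of X (row sums):
  P(X=0) = 1/27 + 1/9 = 4/27
  P(X=1) = 4/27 + 4/27 = 8/27
  P(X=2) = 1/27 + 4/27 = 5/27
  P(X=3) = 2/9 + 4/27 = 10/27
H(X) = -[(4/27)·log₂(4/27) + (8/27)·log₂(8/27) + (5/27)·log₂(5/27) + (10/27)·log₂(10/27)]
  = 0.40813 + 0.51997 + 0.45055 + 0.53073 = 1.9094 bits

H(Y|X) = Σ_x P(x)·H(Y|X=x):
  X=0: P(X=0) = 4/27, P(Y|X=0) = (1/4, 3/4) → H(Y|X=0) = 0.81128
  X=1: P(X=1) = 8/27, P(Y|X=1) = (1/2, 1/2) → H(Y|X=1) = 1.00000
  X=2: P(X=2) = 5/27, P(Y|X=2) = (1/5, 4/5) → H(Y|X=2) = 0.72193
  X=3: P(X=3) = 10/27, P(Y|X=3) = (3/5, 2/5) → H(Y|X=3) = 0.97095
H(Y|X) = (4/27)·0.81128 + (8/27)·1.00000 + (5/27)·0.72193 + (10/27)·0.97095 = 0.9098 bits

H(X,Y) = -Σ_{x,y} P(x,y) log₂ P(x,y). Per-cell terms -P(x,y)·log₂P(x,y):
  X=0: 0.17611, 0.35221
  X=1: 0.40813, 0.40813
  X=2: 0.17611, 0.40813
  X=3: 0.48221, 0.40813
Sum of the 8 terms: H(X,Y) = 2.8192 bits

Chain rule check:
  H(X) + H(Y|X) = 1.9094 + 0.9098 = 2.8192 bits
  H(X,Y) = 2.8192 bits
✓ Chain rule verified.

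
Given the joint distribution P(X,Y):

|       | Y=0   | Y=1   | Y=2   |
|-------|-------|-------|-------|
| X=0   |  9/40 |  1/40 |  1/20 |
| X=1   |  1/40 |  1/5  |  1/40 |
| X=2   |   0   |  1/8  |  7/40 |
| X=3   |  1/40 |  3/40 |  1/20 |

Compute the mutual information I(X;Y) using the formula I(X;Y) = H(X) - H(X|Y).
0.5024 bits

I(X;Y) = H(X) - H(X|Y)

Marginal of X (row sums):
  P(X=0) = 9/40 + 1/40 + 1/20 = 3/10
  P(X=1) = 1/40 + 1/5 + 1/40 = 1/4
  P(X=2) = 0 + 1/8 + 7/40 = 3/10
  P(X=3) = 1/40 + 3/40 + 1/20 = 3/20
H(X) = -[(3/10)·log₂(3/10) + (1/4)·log₂(1/4) + (3/10)·log₂(3/10) + (3/20)·log₂(3/20)]
  = 0.5210897 + 0.5000000 + 0.5210897 + 0.4105448 = 1.952724 bits

Marginal of Y (column sums):
  P(Y=0) = 9/40 + 1/40 + 0 + 1/40 = 11/40
  P(Y=1) = 1/40 + 1/5 + 1/8 + 3/40 = 17/40
  P(Y=2) = 1/20 + 1/40 + 7/40 + 1/20 = 3/10
H(X|Y) = Σ_y P(y)·H(X|Y=y):
  Y=0: P(Y=0) = 11/40, P(X|Y=0) = (9/11, 1/11, 0, 1/11) → H(X|Y=0) = 0.8658566
  Y=1: P(Y=1) = 17/40, P(X|Y=1) = (1/17, 8/17, 5/17, 3/17) → H(X|Y=1) = 1.7130788
  Y=2: P(Y=2) = 3/10, P(X|Y=2) = (1/6, 1/12, 7/12, 1/6) → H(X|Y=2) = 1.6140055
H(X|Y) = (11/40)·0.8658566 + (17/40)·1.7130788 + (3/10)·1.6140055 = 1.450371 bits

I(X;Y) = H(X) - H(X|Y) = 1.952724 - 1.450371 = 0.5024 bits

Cross-check via I(X;Y) = H(X) + H(Y) - H(X,Y): computing H(Y) from the column sums and H(X,Y) from the 12 cells in the same way gives H(Y) = 1.557924 bits and H(X,Y) = 3.008295 bits, so
I(X;Y) = 1.952724 + 1.557924 - 3.008295 = 0.5024 bits ✓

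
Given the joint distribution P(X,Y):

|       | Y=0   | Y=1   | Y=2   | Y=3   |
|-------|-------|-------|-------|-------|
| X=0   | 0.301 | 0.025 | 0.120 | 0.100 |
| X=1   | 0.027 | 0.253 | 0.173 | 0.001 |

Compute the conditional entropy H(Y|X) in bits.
1.4500 bits

H(Y|X) = H(X,Y) - H(X)

H(X,Y) = -Σ_{x,y} P(x,y) log₂ P(x,y). Per-cell terms -P(x,y)·log₂P(x,y):
  X=0: 0.5214, 0.1330, 0.3671, 0.3322
  X=1: 0.1407, 0.5016, 0.4379, 0.0100
Sum of the 8 terms: H(X,Y) = 2.4439 bits

Marginal of X (row sums):
  P(X=0) = 0.301 + 0.025 + 0.120 + 0.100 = 0.546
  P(X=1) = 0.027 + 0.253 + 0.173 + 0.001 = 0.454
H(X) = -[0.546·log₂(0.546) + 0.454·log₂(0.454)]
  = 0.4767 + 0.5172 = 0.9939 bits

H(Y|X) = H(X,Y) - H(X) = 2.4439 - 0.9939 = 1.4500 bits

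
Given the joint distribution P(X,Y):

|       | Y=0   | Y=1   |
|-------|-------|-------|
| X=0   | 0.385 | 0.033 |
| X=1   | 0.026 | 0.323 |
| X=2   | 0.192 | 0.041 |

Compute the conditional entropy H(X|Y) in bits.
1.0330 bits

H(X|Y) = H(X,Y) - H(Y)

H(X,Y) = -Σ_{x,y} P(x,y) log₂ P(x,y). Per-cell terms -P(x,y)·log₂P(x,y):
  X=0: 0.530172, 0.162406
  X=1: 0.136899, 0.526617
  X=2: 0.457118, 0.188938
Sum of the 6 terms: H(X,Y) = 2.00215 bits

Marginal of Y (column sums):
  P(Y=0) = 0.385 + 0.026 + 0.192 = 0.603
  P(Y=1) = 0.033 + 0.323 + 0.041 = 0.397
H(Y) = -[0.603·log₂(0.603) + 0.397·log₂(0.397)]
  = 0.440051 + 0.529117 = 0.96917 bits

H(X|Y) = H(X,Y) - H(Y) = 2.00215 - 0.96917 = 1.0330 bits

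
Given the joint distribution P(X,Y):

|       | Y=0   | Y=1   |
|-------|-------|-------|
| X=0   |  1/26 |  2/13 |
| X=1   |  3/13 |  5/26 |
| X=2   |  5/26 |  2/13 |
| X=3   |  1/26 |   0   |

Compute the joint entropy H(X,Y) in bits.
2.5955 bits

H(X,Y) = -Σ_{x,y} P(x,y) log₂ P(x,y). Per-cell terms -P(x,y)·log₂P(x,y):
  X=0: 0.18079, 0.41545
  X=1: 0.48819, 0.45741
  X=2: 0.45741, 0.41545
  X=3: 0.18079, 0.00000
  (cells with P = 0 contribute 0)
Sum of the 8 terms: H(X,Y) = 2.5955 bits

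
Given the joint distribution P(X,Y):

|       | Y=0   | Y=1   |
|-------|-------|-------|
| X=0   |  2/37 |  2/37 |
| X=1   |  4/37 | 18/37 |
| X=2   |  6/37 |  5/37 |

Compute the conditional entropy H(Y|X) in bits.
0.8104 bits

H(Y|X) = H(X,Y) - H(X)

H(X,Y) = -Σ_{x,y} P(x,y) log₂ P(x,y). Per-cell terms -P(x,y)·log₂P(x,y):
  X=0: 0.22754, 0.22754
  X=1: 0.34697, 0.50572
  X=2: 0.42559, 0.39021
Sum of the 6 terms: H(X,Y) = 2.1236 bits

Marginal of X (row sums):
  P(X=0) = 2/37 + 2/37 = 4/37
  P(X=1) = 4/37 + 18/37 = 22/37
  P(X=2) = 6/37 + 5/37 = 11/37
H(X) = -[(4/37)·log₂(4/37) + (22/37)·log₂(22/37) + (11/37)·log₂(11/37)]
  = 0.34697 + 0.44596 + 0.52028 = 1.3132 bits

H(Y|X) = H(X,Y) - H(X) = 2.1236 - 1.3132 = 0.8104 bits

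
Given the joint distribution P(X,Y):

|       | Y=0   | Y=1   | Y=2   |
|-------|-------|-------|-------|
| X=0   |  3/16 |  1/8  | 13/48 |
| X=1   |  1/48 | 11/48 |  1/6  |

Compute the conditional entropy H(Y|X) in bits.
1.3926 bits

H(Y|X) = H(X,Y) - H(X)

H(X,Y) = -Σ_{x,y} P(x,y) log₂ P(x,y). Per-cell terms -P(x,y)·log₂P(x,y):
  X=0: 0.4528, 0.3750, 0.5104
  X=1: 0.1164, 0.4871, 0.4308
Sum of the 6 terms: H(X,Y) = 2.3725 bits

Marginal of X (row sums):
  P(X=0) = 3/16 + 1/8 + 13/48 = 7/12
  P(X=1) = 1/48 + 11/48 + 1/6 = 5/12
H(X) = -[(7/12)·log₂(7/12) + (5/12)·log₂(5/12)]
  = 0.4536 + 0.5263 = 0.9799 bits

H(Y|X) = H(X,Y) - H(X) = 2.3725 - 0.9799 = 1.3926 bits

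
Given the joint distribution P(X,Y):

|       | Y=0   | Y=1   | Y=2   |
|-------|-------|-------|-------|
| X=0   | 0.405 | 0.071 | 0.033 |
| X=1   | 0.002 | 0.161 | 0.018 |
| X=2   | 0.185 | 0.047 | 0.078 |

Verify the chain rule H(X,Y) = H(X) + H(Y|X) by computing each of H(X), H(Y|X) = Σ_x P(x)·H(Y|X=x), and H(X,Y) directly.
H(X) = 1.4660 bits, H(Y|X) = 0.9867 bits, H(X,Y) = 2.4527 bits

Marginal of X (row sums):
  P(X=0) = 0.405 + 0.071 + 0.033 = 0.509
  P(X=1) = 0.002 + 0.161 + 0.018 = 0.181
  P(X=2) = 0.185 + 0.047 + 0.078 = 0.310
H(X) = -[0.509·log₂(0.509) + 0.181·log₂(0.181) + 0.310·log₂(0.310)]
  = 0.49590 + 0.44633 + 0.52379 = 1.4660 bits

H(Y|X) = Σ_x P(x)·H(Y|X=x):
  X=0: P(X=0) = 0.509, P(Y|X=0) = (405/509, 71/509, 33/509) → H(Y|X=0) = 0.91467
  X=1: P(X=1) = 0.181, P(Y|X=1) = (2/181, 161/181, 18/181) → H(Y|X=1) = 0.55324
  X=2: P(X=2) = 0.310, P(Y|X=2) = (37/62, 47/310, 39/155) → H(Y|X=2) = 1.35795
H(Y|X) = 0.509·0.91467 + 0.181·0.55324 + 0.310·1.35795 = 0.9867 bits

H(X,Y) = -Σ_{x,y} P(x,y) log₂ P(x,y). Per-cell terms -P(x,y)·log₂P(x,y):
  X=0: 0.52812, 0.27094, 0.16241
  X=1: 0.01793, 0.42421, 0.10433
  X=2: 0.45036, 0.20733, 0.28707
Sum of the 9 terms: H(X,Y) = 2.4527 bits

Chain rule check:
  H(X) + H(Y|X) = 1.4660 + 0.9867 = 2.4527 bits
  H(X,Y) = 2.4527 bits
✓ Chain rule verified.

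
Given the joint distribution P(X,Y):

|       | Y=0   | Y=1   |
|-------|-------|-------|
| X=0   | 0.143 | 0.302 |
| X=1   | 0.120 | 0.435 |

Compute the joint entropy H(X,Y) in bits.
1.8124 bits

H(X,Y) = -Σ_{x,y} P(x,y) log₂ P(x,y). Per-cell terms -P(x,y)·log₂P(x,y):
  X=0: 0.4012, 0.5217
  X=1: 0.3671, 0.5224
Sum of the 4 terms: H(X,Y) = 1.8124 bits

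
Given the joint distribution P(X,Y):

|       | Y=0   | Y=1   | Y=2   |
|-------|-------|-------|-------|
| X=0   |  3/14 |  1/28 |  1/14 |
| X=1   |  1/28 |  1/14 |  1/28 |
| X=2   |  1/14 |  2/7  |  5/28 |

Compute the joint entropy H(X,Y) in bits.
2.7674 bits

H(X,Y) = -Σ_{x,y} P(x,y) log₂ P(x,y). Per-cell terms -P(x,y)·log₂P(x,y):
  X=0: 0.47623, 0.17169, 0.27195
  X=1: 0.17169, 0.27195, 0.17169
  X=2: 0.27195, 0.51639, 0.44383
Sum of the 9 terms: H(X,Y) = 2.7674 bits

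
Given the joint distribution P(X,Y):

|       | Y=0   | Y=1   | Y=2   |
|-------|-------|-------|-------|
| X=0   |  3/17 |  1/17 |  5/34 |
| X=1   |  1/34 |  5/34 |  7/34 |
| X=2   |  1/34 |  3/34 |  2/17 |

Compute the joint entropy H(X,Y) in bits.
2.9364 bits

H(X,Y) = -Σ_{x,y} P(x,y) log₂ P(x,y). Per-cell terms -P(x,y)·log₂P(x,y):
  X=0: 0.44162, 0.24044, 0.40670
  X=1: 0.14963, 0.40670, 0.46943
  X=2: 0.14963, 0.30904, 0.36323
Sum of the 9 terms: H(X,Y) = 2.9364 bits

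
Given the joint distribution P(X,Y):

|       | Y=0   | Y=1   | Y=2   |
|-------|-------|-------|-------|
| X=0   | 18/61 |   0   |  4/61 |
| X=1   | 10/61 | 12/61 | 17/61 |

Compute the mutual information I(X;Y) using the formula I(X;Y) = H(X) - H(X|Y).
0.2698 bits

I(X;Y) = H(X) - H(X|Y)

Marginal of X (row sums):
  P(X=0) = 18/61 + 0 + 4/61 = 22/61
  P(X=1) = 10/61 + 12/61 + 17/61 = 39/61
H(X) = -[(22/61)·log₂(22/61) + (39/61)·log₂(39/61)]
  = 0.530635 + 0.412591 = 0.94323 bits

Marginal of Y (column sums):
  P(Y=0) = 18/61 + 10/61 = 28/61
  P(Y=1) = 0 + 12/61 = 12/61
  P(Y=2) = 4/61 + 17/61 = 21/61
H(X|Y) = Σ_y P(y)·H(X|Y=y):
  Y=0: P(Y=0) = 28/61, P(X|Y=0) = (9/14, 5/14) → H(X|Y=0) = 0.940286
  Y=1: P(Y=1) = 12/61, P(X|Y=1) = (0, 1) → H(X|Y=1) = 0.000000
  Y=2: P(Y=2) = 21/61, P(X|Y=2) = (4/21, 17/21) → H(X|Y=2) = 0.702467
H(X|Y) = (28/61)·0.940286 + (12/61)·0.000000 + (21/61)·0.702467 = 0.67344 bits

I(X;Y) = H(X) - H(X|Y) = 0.94323 - 0.67344 = 0.2698 bits

Cross-check via I(X;Y) = H(X) + H(Y) - H(X,Y): computing H(Y) from the column sums and H(X,Y) from the 6 cells in the same way gives H(Y) = 1.50673 bits and H(X,Y) = 2.18017 bits, so
I(X;Y) = 0.94323 + 1.50673 - 2.18017 = 0.2698 bits ✓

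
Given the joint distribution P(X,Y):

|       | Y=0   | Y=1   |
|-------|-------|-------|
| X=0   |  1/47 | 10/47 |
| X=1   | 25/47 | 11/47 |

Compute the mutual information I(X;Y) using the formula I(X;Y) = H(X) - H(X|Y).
0.2088 bits

I(X;Y) = H(X) - H(X|Y)

Marginal of X (row sums):
  P(X=0) = 1/47 + 10/47 = 11/47
  P(X=1) = 25/47 + 11/47 = 36/47
H(X) = -[(11/47)·log₂(11/47) + (36/47)·log₂(36/47)]
  = 0.4904 + 0.2946 = 0.7850 bits

Marginal of Y (column sums):
  P(Y=0) = 1/47 + 25/47 = 26/47
  P(Y=1) = 10/47 + 11/47 = 21/47
H(X|Y) = Σ_y P(y)·H(X|Y=y):
  Y=0: P(Y=0) = 26/47, P(X|Y=0) = (1/26, 25/26) → H(X|Y=0) = 0.2352
  Y=1: P(Y=1) = 21/47, P(X|Y=1) = (10/21, 11/21) → H(X|Y=1) = 0.9984
H(X|Y) = (26/47)·0.2352 + (21/47)·0.9984 = 0.5762 bits

I(X;Y) = H(X) - H(X|Y) = 0.7850 - 0.5762 = 0.2088 bits

Cross-check via I(X;Y) = H(X) + H(Y) - H(X,Y): computing H(Y) from the column sums and H(X,Y) from the 4 cells in the same way gives H(Y) = 0.9918 bits and H(X,Y) = 1.5680 bits, so
I(X;Y) = 0.7850 + 0.9918 - 1.5680 = 0.2088 bits ✓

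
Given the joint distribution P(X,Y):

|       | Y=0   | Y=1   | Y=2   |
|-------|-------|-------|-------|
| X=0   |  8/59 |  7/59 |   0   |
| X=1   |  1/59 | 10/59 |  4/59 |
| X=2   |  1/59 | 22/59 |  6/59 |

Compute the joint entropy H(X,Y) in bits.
2.5184 bits

H(X,Y) = -Σ_{x,y} P(x,y) log₂ P(x,y). Per-cell terms -P(x,y)·log₂P(x,y):
  X=0: 0.390867, 0.364865, 0.000000
  X=1: 0.099706, 0.434019, 0.263230
  X=2: 0.099706, 0.530689, 0.335357
  (cells with P = 0 contribute 0)
Sum of the 9 terms: H(X,Y) = 2.5184 bits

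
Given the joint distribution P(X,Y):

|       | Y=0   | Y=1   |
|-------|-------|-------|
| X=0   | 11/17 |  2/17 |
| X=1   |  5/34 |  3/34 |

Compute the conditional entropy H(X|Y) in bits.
0.7518 bits

H(X|Y) = H(X,Y) - H(Y)

H(X,Y) = -Σ_{x,y} P(x,y) log₂ P(x,y). Per-cell terms -P(x,y)·log₂P(x,y):
  X=0: 0.4064, 0.3632
  X=1: 0.4067, 0.3090
Sum of the 4 terms: H(X,Y) = 1.4853 bits

Marginal of Y (column sums):
  P(Y=0) = 11/17 + 5/34 = 27/34
  P(Y=1) = 2/17 + 3/34 = 7/34
H(Y) = -[(27/34)·log₂(27/34) + (7/34)·log₂(7/34)]
  = 0.2641 + 0.4694 = 0.7335 bits

H(X|Y) = H(X,Y) - H(Y) = 1.4853 - 0.7335 = 0.7518 bits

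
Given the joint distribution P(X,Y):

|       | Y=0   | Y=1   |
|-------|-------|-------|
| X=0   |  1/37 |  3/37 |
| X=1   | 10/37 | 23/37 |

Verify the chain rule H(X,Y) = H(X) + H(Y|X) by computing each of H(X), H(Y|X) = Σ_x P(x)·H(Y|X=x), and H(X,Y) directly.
H(X) = 0.4942 bits, H(Y|X) = 0.8770 bits, H(X,Y) = 1.3712 bits

Marginal of X (row sums):
  P(X=0) = 1/37 + 3/37 = 4/37
  P(X=1) = 10/37 + 23/37 = 33/37
H(X) = -[(4/37)·log₂(4/37) + (33/37)·log₂(33/37)]
  = 0.3470 + 0.1472 = 0.4942 bits

H(Y|X) = Σ_x P(x)·H(Y|X=x):
  X=0: P(X=0) = 4/37, P(Y|X=0) = (1/4, 3/4) → H(Y|X=0) = 0.8113
  X=1: P(X=1) = 33/37, P(Y|X=1) = (10/33, 23/33) → H(Y|X=1) = 0.8850
H(Y|X) = (4/37)·0.8113 + (33/37)·0.8850 = 0.8770 bits

H(X,Y) = -Σ_{x,y} P(x,y) log₂ P(x,y). Per-cell terms -P(x,y)·log₂P(x,y):
  X=0: 0.1408, 0.2939
  X=1: 0.5101, 0.4264
Sum of the 4 terms: H(X,Y) = 1.3712 bits

Chain rule check:
  H(X) + H(Y|X) = 0.4942 + 0.8770 = 1.3712 bits
  H(X,Y) = 1.3712 bits
✓ Chain rule verified.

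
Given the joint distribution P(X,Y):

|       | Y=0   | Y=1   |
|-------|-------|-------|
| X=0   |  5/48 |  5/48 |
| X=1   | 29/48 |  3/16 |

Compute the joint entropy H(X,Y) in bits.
1.5718 bits

H(X,Y) = -Σ_{x,y} P(x,y) log₂ P(x,y). Per-cell terms -P(x,y)·log₂P(x,y):
  X=0: 0.3399, 0.3399
  X=1: 0.4392, 0.4528
Sum of the 4 terms: H(X,Y) = 1.5718 bits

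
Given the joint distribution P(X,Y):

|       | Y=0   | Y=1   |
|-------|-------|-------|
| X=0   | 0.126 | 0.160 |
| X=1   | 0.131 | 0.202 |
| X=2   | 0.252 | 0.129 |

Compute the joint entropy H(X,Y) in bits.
2.5321 bits

H(X,Y) = -Σ_{x,y} P(x,y) log₂ P(x,y). Per-cell terms -P(x,y)·log₂P(x,y):
  X=0: 0.37655, 0.42302
  X=1: 0.38414, 0.46613
  X=2: 0.50110, 0.38114
Sum of the 6 terms: H(X,Y) = 2.5321 bits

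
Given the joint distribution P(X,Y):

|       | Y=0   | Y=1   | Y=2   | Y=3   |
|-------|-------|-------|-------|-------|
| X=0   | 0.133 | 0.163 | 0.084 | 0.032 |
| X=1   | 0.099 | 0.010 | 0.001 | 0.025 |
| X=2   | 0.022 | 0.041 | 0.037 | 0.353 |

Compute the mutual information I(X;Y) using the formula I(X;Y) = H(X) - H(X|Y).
0.4816 bits

I(X;Y) = H(X) - H(X|Y)

Marginal of X (row sums):
  P(X=0) = 0.133 + 0.163 + 0.084 + 0.032 = 0.412
  P(X=1) = 0.099 + 0.010 + 0.001 + 0.025 = 0.135
  P(X=2) = 0.022 + 0.041 + 0.037 + 0.353 = 0.453
H(X) = -[0.412·log₂(0.412) + 0.135·log₂(0.135) + 0.453·log₂(0.453)]
  = 0.527065 + 0.390011 + 0.517515 = 1.43459 bits

Marginal of Y (column sums):
  P(Y=0) = 0.133 + 0.099 + 0.022 = 0.254
  P(Y=1) = 0.163 + 0.010 + 0.041 = 0.214
  P(Y=2) = 0.084 + 0.001 + 0.037 = 0.122
  P(Y=3) = 0.032 + 0.025 + 0.353 = 0.410
H(X|Y) = Σ_y P(y)·H(X|Y=y):
  Y=0: P(Y=0) = 0.254, P(X|Y=0) = (133/254, 99/254, 11/127) → H(X|Y=0) = 1.324250
  Y=1: P(Y=1) = 0.214, P(X|Y=1) = (163/214, 5/107, 41/214) → H(X|Y=1) = 0.962394
  Y=2: P(Y=2) = 0.122, P(X|Y=2) = (42/61, 1/122, 37/122) → H(X|Y=2) = 0.949553
  Y=3: P(Y=3) = 0.410, P(X|Y=3) = (16/205, 5/82, 353/410) → H(X|Y=3) = 0.719186
H(X|Y) = 0.254·1.324250 + 0.214·0.962394 + 0.122·0.949553 + 0.410·0.719186 = 0.95302 bits

I(X;Y) = H(X) - H(X|Y) = 1.43459 - 0.95302 = 0.4816 bits

Cross-check via I(X;Y) = H(X) + H(Y) - H(X,Y): computing H(Y) from the column sums and H(X,Y) from the 12 cells in the same way gives H(Y) = 1.87585 bits and H(X,Y) = 2.82887 bits, so
I(X;Y) = 1.43459 + 1.87585 - 2.82887 = 0.4816 bits ✓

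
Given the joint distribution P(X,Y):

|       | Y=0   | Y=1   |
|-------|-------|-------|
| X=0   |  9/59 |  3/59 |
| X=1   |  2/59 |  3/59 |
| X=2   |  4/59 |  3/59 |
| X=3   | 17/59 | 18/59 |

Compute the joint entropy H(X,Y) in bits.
2.5379 bits

H(X,Y) = -Σ_{x,y} P(x,y) log₂ P(x,y). Per-cell terms -P(x,y)·log₂P(x,y):
  X=0: 0.41380, 0.21853
  X=1: 0.16551, 0.21853
  X=2: 0.26323, 0.21853
  X=3: 0.51726, 0.52252
Sum of the 8 terms: H(X,Y) = 2.5379 bits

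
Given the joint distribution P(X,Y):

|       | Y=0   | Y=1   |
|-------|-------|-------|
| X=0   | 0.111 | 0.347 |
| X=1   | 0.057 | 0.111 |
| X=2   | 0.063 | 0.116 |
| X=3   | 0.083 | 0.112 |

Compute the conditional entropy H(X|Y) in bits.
1.8353 bits

H(X|Y) = H(X,Y) - H(Y)

H(X,Y) = -Σ_{x,y} P(x,y) log₂ P(x,y). Per-cell terms -P(x,y)·log₂P(x,y):
  X=0: 0.3520, 0.5299
  X=1: 0.2356, 0.3520
  X=2: 0.2513, 0.3605
  X=3: 0.2980, 0.3537
Sum of the 8 terms: H(X,Y) = 2.7330 bits

Marginal of Y (column sums):
  P(Y=0) = 0.111 + 0.057 + 0.063 + 0.083 = 0.314
  P(Y=1) = 0.347 + 0.111 + 0.116 + 0.112 = 0.686
H(Y) = -[0.314·log₂(0.314) + 0.686·log₂(0.686)]
  = 0.5247 + 0.3730 = 0.8977 bits

H(X|Y) = H(X,Y) - H(Y) = 2.7330 - 0.8977 = 1.8353 bits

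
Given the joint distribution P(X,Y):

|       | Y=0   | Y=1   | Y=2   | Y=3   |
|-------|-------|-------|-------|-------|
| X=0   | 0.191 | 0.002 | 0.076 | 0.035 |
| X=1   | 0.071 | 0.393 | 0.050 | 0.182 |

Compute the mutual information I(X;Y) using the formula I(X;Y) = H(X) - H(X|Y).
0.3867 bits

I(X;Y) = H(X) - H(X|Y)

Marginal of X (row sums):
  P(X=0) = 0.191 + 0.002 + 0.076 + 0.035 = 0.304
  P(X=1) = 0.071 + 0.393 + 0.050 + 0.182 = 0.696
H(X) = -[0.304·log₂(0.304) + 0.696·log₂(0.696)]
  = 0.5222 + 0.3639 = 0.8861 bits

Marginal of Y (column sums):
  P(Y=0) = 0.191 + 0.071 = 0.262
  P(Y=1) = 0.002 + 0.393 = 0.395
  P(Y=2) = 0.076 + 0.050 = 0.126
  P(Y=3) = 0.035 + 0.182 = 0.217
H(X|Y) = Σ_y P(y)·H(X|Y=y):
  Y=0: P(Y=0) = 0.262, P(X|Y=0) = (191/262, 71/262) → H(X|Y=0) = 0.8429
  Y=1: P(Y=1) = 0.395, P(X|Y=1) = (2/395, 393/395) → H(X|Y=1) = 0.0459
  Y=2: P(Y=2) = 0.126, P(X|Y=2) = (38/63, 25/63) → H(X|Y=2) = 0.9691
  Y=3: P(Y=3) = 0.217, P(X|Y=3) = (5/31, 26/31) → H(X|Y=3) = 0.6374
H(X|Y) = 0.262·0.8429 + 0.395·0.0459 + 0.126·0.9691 + 0.217·0.6374 = 0.4994 bits

I(X;Y) = H(X) - H(X|Y) = 0.8861 - 0.4994 = 0.3867 bits

Cross-check via I(X;Y) = H(X) + H(Y) - H(X,Y): computing H(Y) from the column sums and H(X,Y) from the 8 cells in the same way gives H(Y) = 1.8905 bits and H(X,Y) = 2.3899 bits, so
I(X;Y) = 0.8861 + 1.8905 - 2.3899 = 0.3867 bits ✓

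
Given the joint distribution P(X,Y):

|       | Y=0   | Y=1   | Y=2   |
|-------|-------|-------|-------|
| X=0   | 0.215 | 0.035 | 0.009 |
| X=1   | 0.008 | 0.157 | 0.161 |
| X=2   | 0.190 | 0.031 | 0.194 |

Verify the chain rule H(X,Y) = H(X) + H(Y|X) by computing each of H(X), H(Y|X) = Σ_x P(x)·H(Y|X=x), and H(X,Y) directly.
H(X) = 1.5585 bits, H(Y|X) = 1.1176 bits, H(X,Y) = 2.6761 bits

Marginal of X (row sums):
  P(X=0) = 0.215 + 0.035 + 0.009 = 0.259
  P(X=1) = 0.008 + 0.157 + 0.161 = 0.326
  P(X=2) = 0.190 + 0.031 + 0.194 = 0.415
H(X) = -[0.259·log₂(0.259) + 0.326·log₂(0.326) + 0.415·log₂(0.415)]
  = 0.50478 + 0.52716 + 0.52656 = 1.5585 bits

H(Y|X) = Σ_x P(x)·H(Y|X=x):
  X=0: P(X=0) = 0.259, P(Y|X=0) = (215/259, 5/37, 9/259) → H(Y|X=0) = 0.78161
  X=1: P(X=1) = 0.326, P(Y|X=1) = (4/163, 157/326, 161/326) → H(Y|X=1) = 1.14157
  X=2: P(X=2) = 0.415, P(Y|X=2) = (38/83, 31/415, 194/415) → H(Y|X=2) = 1.30845
H(Y|X) = 0.259·0.78161 + 0.326·1.14157 + 0.415·1.30845 = 1.1176 bits

H(X,Y) = -Σ_{x,y} P(x,y) log₂ P(x,y). Per-cell terms -P(x,y)·log₂P(x,y):
  X=0: 0.47678, 0.16928, 0.06116
  X=1: 0.05573, 0.41937, 0.42421
  X=2: 0.45523, 0.15536, 0.45898
Sum of the 9 terms: H(X,Y) = 2.6761 bits

Chain rule check:
  H(X) + H(Y|X) = 1.5585 + 1.1176 = 2.6761 bits
  H(X,Y) = 2.6761 bits
✓ Chain rule verified.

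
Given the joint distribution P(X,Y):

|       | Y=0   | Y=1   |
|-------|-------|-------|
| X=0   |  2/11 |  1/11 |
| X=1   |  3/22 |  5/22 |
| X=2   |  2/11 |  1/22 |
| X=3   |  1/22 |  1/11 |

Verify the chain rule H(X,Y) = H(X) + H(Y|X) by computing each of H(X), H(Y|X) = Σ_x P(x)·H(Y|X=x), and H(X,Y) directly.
H(X) = 1.9197 bits, H(Y|X) = 0.8868 bits, H(X,Y) = 2.8065 bits

Marginal of X (row sums):
  P(X=0) = 2/11 + 1/11 = 3/11
  P(X=1) = 3/22 + 5/22 = 4/11
  P(X=2) = 2/11 + 1/22 = 5/22
  P(X=3) = 1/22 + 1/11 = 3/22
H(X) = -[(3/11)·log₂(3/11) + (4/11)·log₂(4/11) + (5/22)·log₂(5/22) + (3/22)·log₂(3/22)]
  = 0.51122 + 0.53070 + 0.48580 + 0.39197 = 1.9197 bits

H(Y|X) = Σ_x P(x)·H(Y|X=x):
  X=0: P(X=0) = 3/11, P(Y|X=0) = (2/3, 1/3) → H(Y|X=0) = 0.91830
  X=1: P(X=1) = 4/11, P(Y|X=1) = (3/8, 5/8) → H(Y|X=1) = 0.95443
  X=2: P(X=2) = 5/22, P(Y|X=2) = (4/5, 1/5) → H(Y|X=2) = 0.72193
  X=3: P(X=3) = 3/22, P(Y|X=3) = (1/3, 2/3) → H(Y|X=3) = 0.91830
H(Y|X) = (3/11)·0.91830 + (4/11)·0.95443 + (5/22)·0.72193 + (3/22)·0.91830 = 0.8868 bits

H(X,Y) = -Σ_{x,y} P(x,y) log₂ P(x,y). Per-cell terms -P(x,y)·log₂P(x,y):
  X=0: 0.44717, 0.31449
  X=1: 0.39197, 0.48580
  X=2: 0.44717, 0.20270
  X=3: 0.20270, 0.31449
Sum of the 8 terms: H(X,Y) = 2.8065 bits

Chain rule check:
  H(X) + H(Y|X) = 1.9197 + 0.8868 = 2.8065 bits
  H(X,Y) = 2.8065 bits
✓ Chain rule verified.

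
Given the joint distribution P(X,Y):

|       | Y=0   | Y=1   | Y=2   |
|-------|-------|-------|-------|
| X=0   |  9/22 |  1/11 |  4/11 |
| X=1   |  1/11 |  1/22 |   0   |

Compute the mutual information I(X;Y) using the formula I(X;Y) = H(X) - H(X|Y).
0.1074 bits

I(X;Y) = H(X) - H(X|Y)

Marginal of X (row sums):
  P(X=0) = 9/22 + 1/11 + 4/11 = 19/22
  P(X=1) = 1/11 + 1/22 + 0 = 3/22
H(X) = -[(19/22)·log₂(19/22) + (3/22)·log₂(3/22)]
  = 0.18266 + 0.39197 = 0.5746 bits

Marginal of Y (column sums):
  P(Y=0) = 9/22 + 1/11 = 1/2
  P(Y=1) = 1/11 + 1/22 = 3/22
  P(Y=2) = 4/11 + 0 = 4/11
H(X|Y) = Σ_y P(y)·H(X|Y=y):
  Y=0: P(Y=0) = 1/2, P(X|Y=0) = (9/11, 2/11) → H(X|Y=0) = 0.68404
  Y=1: P(Y=1) = 3/22, P(X|Y=1) = (2/3, 1/3) → H(X|Y=1) = 0.91830
  Y=2: P(Y=2) = 4/11, P(X|Y=2) = (1, 0) → H(X|Y=2) = 0.00000
H(X|Y) = (1/2)·0.68404 + (3/22)·0.91830 + (4/11)·0.00000 = 0.4672 bits

I(X;Y) = H(X) - H(X|Y) = 0.5746 - 0.4672 = 0.1074 bits

Cross-check via I(X;Y) = H(X) + H(Y) - H(X,Y): computing H(Y) from the column sums and H(X,Y) from the 6 cells in the same way gives H(Y) = 1.4227 bits and H(X,Y) = 1.8899 bits, so
I(X;Y) = 0.5746 + 1.4227 - 1.8899 = 0.1074 bits ✓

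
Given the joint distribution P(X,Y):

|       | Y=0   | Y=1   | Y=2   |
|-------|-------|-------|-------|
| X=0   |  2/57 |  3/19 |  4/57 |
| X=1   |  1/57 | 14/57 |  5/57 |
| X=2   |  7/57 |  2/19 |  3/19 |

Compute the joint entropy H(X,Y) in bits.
2.9007 bits

H(X,Y) = -Σ_{x,y} P(x,y) log₂ P(x,y). Per-cell terms -P(x,y)·log₂P(x,y):
  X=0: 0.169575, 0.420468, 0.268975
  X=1: 0.102331, 0.497500, 0.307979
  X=2: 0.371557, 0.341887, 0.420468
Sum of the 9 terms: H(X,Y) = 2.9007 bits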